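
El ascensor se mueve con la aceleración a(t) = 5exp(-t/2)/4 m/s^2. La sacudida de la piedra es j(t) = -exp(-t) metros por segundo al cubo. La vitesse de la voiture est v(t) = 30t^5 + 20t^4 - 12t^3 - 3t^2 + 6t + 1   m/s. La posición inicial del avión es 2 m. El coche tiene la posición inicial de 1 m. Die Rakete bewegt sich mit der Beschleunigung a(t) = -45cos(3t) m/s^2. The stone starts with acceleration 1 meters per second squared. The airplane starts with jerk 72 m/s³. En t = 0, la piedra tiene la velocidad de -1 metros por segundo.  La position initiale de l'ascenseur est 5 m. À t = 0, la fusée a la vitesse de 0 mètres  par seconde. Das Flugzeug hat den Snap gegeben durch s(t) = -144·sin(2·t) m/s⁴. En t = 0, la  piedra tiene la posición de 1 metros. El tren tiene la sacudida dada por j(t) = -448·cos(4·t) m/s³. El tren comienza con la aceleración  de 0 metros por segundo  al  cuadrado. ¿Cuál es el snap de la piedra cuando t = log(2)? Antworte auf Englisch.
To solve this, we need to take 1 derivative of our jerk equation j(t) = -exp(-t). Differentiating jerk, we get snap: s(t) = exp(-t). From the given snap equation s(t) = exp(-t), we substitute t = log(2) to get s = 1/2.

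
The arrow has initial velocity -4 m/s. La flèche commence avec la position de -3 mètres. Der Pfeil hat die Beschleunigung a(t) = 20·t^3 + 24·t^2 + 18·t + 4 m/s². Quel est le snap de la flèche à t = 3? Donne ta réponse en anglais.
To solve this, we need to take 2 derivatives of our acceleration equation a(t) = 20·t^3 + 24·t^2 + 18·t + 4. Differentiating acceleration, we get jerk: j(t) = 60·t^2 + 48·t + 18. Taking d/dt of j(t), we find s(t) = 120·t + 48. From the given snap equation s(t) = 120·t + 48, we substitute t = 3 to get s = 408.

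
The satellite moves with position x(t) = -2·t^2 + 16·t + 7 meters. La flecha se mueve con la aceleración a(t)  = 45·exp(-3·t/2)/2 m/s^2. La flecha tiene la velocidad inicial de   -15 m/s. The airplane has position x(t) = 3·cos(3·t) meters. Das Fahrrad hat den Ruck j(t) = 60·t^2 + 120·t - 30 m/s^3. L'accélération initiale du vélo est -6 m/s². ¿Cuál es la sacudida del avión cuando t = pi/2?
Debemos derivar nuestra ecuación de la posición x(t) = 3·cos(3·t) 3 veces. Derivando la posición, obtenemos la velocidad: v(t) = -9·sin(3·t). Tomando d/dt de v(t), encontramos a(t) = -27·cos(3·t). Derivando la aceleración, obtenemos la sacudida: j(t) = 81·sin(3·t). De la ecuación de la sacudida j(t) = 81·sin(3·t), sustituimos t = pi/2 para obtener j = -81.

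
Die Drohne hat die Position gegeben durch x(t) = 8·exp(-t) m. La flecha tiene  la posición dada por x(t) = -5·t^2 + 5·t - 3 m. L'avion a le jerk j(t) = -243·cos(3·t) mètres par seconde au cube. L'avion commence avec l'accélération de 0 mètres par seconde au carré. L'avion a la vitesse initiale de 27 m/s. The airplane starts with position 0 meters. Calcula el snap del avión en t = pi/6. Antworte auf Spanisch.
Para resolver esto, necesitamos tomar 1 derivada de nuestra ecuación de la sacudida j(t) = -243·cos(3·t). Derivando la sacudida, obtenemos el snap: s(t) = 729·sin(3·t). De la ecuación del snap s(t) = 729·sin(3·t), sustituimos t = pi/6 para obtener s = 729.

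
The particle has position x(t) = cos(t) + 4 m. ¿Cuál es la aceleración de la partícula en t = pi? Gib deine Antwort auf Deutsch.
Um dies zu lösen, müssen wir 2 Ableitungen unserer Gleichung für die Position x(t) = cos(t) + 4 nehmen. Durch Ableiten von der Position erhalten wir die Geschwindigkeit: v(t) = -sin(t). Mit d/dt von v(t) finden wir a(t) = -cos(t). Aus der Gleichung für die Beschleunigung a(t) = -cos(t), setzen wir t = pi ein und erhalten a = 1.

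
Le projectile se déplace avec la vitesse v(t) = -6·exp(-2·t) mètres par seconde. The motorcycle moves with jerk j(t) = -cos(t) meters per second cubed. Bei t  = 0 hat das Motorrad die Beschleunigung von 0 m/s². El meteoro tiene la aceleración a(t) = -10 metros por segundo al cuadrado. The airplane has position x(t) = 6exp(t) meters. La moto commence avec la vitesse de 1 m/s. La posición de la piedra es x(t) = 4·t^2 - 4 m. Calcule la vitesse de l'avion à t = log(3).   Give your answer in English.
Starting from position x(t) = 6·exp(t), we take 1 derivative. Differentiating position, we get velocity: v(t) = 6·exp(t). Using v(t) = 6·exp(t) and substituting t = log(3), we find v = 18.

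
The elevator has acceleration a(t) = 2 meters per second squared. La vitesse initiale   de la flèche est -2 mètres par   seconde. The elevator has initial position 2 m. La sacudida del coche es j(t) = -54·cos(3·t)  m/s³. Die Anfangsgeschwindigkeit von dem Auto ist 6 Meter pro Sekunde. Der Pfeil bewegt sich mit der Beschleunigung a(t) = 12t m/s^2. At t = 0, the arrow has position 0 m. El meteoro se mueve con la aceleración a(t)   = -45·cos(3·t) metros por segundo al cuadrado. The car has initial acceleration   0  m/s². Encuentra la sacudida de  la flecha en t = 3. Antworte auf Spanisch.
Debemos derivar nuestra ecuación de la aceleración a(t) = 12·t 1 vez. Tomando d/dt de a(t), encontramos j(t) = 12. Tenemos la sacudida j(t) = 12. Sustituyendo t = 3: j(3) = 12.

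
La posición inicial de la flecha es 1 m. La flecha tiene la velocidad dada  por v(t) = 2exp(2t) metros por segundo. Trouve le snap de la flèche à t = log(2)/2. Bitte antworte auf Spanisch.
Para resolver esto, necesitamos tomar 3 derivadas de nuestra ecuación de la velocidad v(t) = 2·exp(2·t). La derivada de la velocidad da la aceleración: a(t) = 4·exp(2·t). Derivando la aceleración, obtenemos la sacudida: j(t) = 8·exp(2·t). Derivando la sacudida, obtenemos el snap: s(t) = 16·exp(2·t). Tenemos el snap s(t) = 16·exp(2·t). Sustituyendo t = log(2)/2: s(log(2)/2) = 32.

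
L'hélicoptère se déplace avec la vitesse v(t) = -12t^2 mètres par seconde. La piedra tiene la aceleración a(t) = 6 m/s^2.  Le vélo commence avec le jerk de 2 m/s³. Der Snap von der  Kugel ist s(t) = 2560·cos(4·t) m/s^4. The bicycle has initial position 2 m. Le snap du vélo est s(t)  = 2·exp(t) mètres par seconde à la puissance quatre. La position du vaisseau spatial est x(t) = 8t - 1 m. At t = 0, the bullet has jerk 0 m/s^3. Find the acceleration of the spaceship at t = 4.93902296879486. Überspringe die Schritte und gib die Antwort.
a(4.93902296879486) = 0.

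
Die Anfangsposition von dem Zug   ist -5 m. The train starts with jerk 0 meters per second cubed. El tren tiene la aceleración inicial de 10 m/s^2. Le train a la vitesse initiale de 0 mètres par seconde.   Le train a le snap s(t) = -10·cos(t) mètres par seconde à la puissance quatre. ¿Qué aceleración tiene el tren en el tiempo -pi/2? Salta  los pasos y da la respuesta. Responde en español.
En t = -pi/2, a = 0.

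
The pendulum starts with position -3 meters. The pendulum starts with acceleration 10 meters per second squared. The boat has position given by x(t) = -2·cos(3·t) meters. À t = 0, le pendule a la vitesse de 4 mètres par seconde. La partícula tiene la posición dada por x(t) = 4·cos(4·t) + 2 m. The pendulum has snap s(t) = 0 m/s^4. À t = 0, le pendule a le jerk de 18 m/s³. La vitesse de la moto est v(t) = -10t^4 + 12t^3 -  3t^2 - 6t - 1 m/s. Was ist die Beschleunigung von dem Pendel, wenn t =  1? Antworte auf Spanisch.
Partiendo del snap s(t) = 0, tomamos 2 integrales. Tomando ∫s(t)dt y aplicando j(0) = 18, encontramos j(t) = 18. La antiderivada de la sacudida es la aceleración. Usando a(0) = 10, obtenemos a(t) = 18·t + 10. De la ecuación de la aceleración a(t) = 18·t + 10, sustituimos t = 1 para obtener a = 28.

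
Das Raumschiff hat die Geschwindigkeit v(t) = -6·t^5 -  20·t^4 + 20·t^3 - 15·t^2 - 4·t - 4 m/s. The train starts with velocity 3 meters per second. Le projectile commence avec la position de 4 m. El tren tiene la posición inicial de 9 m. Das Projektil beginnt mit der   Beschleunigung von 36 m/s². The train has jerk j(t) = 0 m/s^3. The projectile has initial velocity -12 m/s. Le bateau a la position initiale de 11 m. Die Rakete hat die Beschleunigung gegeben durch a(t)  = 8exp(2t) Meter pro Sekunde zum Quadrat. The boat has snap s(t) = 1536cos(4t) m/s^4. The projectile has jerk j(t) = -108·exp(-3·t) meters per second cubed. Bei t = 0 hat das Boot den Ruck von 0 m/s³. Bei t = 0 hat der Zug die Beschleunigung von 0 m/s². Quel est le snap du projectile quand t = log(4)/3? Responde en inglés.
We must differentiate our jerk equation j(t) = -108·exp(-3·t) 1 time. Taking d/dt of j(t), we find s(t) = 324·exp(-3·t). From the given snap equation s(t) = 324·exp(-3·t), we substitute t = log(4)/3 to get s = 81.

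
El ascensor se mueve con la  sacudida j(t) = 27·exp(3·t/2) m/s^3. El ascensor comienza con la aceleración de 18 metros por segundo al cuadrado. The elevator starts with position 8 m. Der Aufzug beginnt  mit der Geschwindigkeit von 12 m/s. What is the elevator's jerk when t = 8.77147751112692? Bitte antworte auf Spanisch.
De la ecuación de la sacudida j(t) = 27·exp(3·t/2), sustituimos t = 8.77147751112692 para obtener j = 13978809.4848824.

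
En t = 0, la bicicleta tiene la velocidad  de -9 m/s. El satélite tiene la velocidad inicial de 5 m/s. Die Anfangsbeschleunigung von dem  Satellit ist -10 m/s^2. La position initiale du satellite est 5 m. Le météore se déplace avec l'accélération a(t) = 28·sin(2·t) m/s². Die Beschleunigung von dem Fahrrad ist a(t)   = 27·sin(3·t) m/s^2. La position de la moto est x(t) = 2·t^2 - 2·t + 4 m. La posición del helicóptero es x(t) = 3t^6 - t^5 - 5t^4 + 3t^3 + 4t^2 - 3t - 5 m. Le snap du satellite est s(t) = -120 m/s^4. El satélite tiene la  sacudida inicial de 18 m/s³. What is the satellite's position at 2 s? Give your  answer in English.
Starting from snap s(t) = -120, we take 4 antiderivatives. Taking ∫s(t)dt and applying j(0) = 18, we find j(t) = 18 - 120·t. The antiderivative of jerk is acceleration. Using a(0) = -10, we get a(t) = -60·t^2 + 18·t - 10. Taking ∫a(t)dt and applying v(0) = 5, we find v(t) = -20·t^3 + 9·t^2 - 10·t + 5. The antiderivative of velocity, with x(0) = 5, gives position: x(t) = -5·t^4 + 3·t^3 - 5·t^2 + 5·t + 5. Using x(t) = -5·t^4 + 3·t^3 - 5·t^2 + 5·t + 5 and substituting t = 2, we find x = -61.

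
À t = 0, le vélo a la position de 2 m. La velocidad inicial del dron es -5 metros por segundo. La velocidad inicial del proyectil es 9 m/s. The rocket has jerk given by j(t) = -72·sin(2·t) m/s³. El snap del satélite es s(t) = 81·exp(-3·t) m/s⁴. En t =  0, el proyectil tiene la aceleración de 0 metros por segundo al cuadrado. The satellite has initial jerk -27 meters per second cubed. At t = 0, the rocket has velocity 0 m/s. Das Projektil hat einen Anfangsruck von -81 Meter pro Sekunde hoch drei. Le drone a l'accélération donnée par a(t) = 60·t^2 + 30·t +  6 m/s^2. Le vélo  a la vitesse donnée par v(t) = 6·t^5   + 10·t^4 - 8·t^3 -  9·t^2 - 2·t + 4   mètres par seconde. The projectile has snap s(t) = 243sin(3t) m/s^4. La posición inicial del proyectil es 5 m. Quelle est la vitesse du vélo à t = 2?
En utilisant v(t) = 6·t^5 + 10·t^4 - 8·t^3 - 9·t^2 - 2·t + 4 et en substituant t = 2, nous trouvons v = 252.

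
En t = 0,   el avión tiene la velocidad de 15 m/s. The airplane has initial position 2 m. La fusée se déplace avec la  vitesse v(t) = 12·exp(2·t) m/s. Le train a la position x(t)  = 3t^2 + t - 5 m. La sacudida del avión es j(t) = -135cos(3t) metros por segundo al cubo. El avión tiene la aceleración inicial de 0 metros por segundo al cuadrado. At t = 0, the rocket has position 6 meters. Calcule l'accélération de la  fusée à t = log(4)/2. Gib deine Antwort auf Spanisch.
Debemos derivar nuestra ecuación de la velocidad v(t) = 12·exp(2·t) 1 vez. Tomando d/dt de v(t), encontramos a(t) = 24·exp(2·t). Tenemos la aceleración a(t) = 24·exp(2·t). Sustituyendo t = log(4)/2: a(log(4)/2) = 96.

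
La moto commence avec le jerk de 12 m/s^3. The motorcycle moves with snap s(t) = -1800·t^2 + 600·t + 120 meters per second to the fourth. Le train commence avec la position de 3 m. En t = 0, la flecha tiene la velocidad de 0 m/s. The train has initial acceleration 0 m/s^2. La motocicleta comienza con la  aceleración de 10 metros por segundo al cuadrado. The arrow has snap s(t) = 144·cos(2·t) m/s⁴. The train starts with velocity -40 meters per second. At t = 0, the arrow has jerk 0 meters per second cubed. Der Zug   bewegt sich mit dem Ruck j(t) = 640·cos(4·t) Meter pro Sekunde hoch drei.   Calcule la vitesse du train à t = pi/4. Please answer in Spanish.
Para resolver esto, necesitamos tomar 2 integrales de nuestra ecuación de la sacudida j(t) = 640·cos(4·t). La integral de la sacudida es la aceleración. Usando a(0) = 0, obtenemos a(t) = 160·sin(4·t). Integrando la aceleración y usando la condición inicial v(0) = -40, obtenemos v(t) = -40·cos(4·t). Usando v(t) = -40·cos(4·t) y sustituyendo t = pi/4, encontramos v = 40.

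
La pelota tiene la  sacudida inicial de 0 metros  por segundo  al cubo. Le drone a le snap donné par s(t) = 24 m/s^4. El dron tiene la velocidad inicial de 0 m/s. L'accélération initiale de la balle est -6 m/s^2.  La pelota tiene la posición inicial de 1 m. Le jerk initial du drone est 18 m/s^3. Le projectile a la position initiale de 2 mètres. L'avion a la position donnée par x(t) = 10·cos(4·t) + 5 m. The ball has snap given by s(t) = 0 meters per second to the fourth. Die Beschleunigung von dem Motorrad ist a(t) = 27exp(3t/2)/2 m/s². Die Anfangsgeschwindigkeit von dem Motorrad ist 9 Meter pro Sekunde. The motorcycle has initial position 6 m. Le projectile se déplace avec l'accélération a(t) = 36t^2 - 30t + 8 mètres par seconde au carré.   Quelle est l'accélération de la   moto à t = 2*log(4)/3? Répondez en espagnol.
Usando a(t) = 27·exp(3·t/2)/2 y sustituyendo t = 2*log(4)/3, encontramos a = 54.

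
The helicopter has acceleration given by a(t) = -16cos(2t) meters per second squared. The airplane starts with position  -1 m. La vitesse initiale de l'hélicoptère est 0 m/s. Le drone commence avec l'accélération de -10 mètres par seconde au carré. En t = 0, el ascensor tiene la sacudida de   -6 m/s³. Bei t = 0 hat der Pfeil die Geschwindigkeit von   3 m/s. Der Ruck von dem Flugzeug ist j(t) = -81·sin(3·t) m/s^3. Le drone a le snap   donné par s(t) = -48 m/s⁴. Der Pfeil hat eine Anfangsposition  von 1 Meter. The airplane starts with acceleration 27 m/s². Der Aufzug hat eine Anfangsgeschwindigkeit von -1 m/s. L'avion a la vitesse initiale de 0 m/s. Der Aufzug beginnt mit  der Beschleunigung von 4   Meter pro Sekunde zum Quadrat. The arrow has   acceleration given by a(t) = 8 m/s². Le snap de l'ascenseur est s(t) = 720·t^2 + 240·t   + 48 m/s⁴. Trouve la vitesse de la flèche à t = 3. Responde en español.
Necesitamos integrar nuestra ecuación de la aceleración a(t) = 8 1 vez. La integral de la aceleración, con v(0) = 3, da la velocidad: v(t) = 8·t + 3. Tenemos la velocidad v(t) = 8·t + 3. Sustituyendo t = 3: v(3) = 27.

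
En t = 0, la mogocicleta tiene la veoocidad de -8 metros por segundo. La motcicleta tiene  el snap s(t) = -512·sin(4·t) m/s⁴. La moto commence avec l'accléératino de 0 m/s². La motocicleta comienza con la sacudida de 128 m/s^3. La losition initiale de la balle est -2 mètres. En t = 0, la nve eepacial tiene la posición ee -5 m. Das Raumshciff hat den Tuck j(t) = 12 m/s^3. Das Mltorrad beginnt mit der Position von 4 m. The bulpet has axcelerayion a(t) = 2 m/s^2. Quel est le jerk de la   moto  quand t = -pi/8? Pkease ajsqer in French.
Nous devons trouver l'intégrale de notre équation du snap s(t) = -512·sin(4·t) 1 fois. En prenant ∫s(t)dt et en appliquant j(0) = 128, nous trouvons j(t) = 128·cos(4·t). En utilisant j(t) = 128·cos(4·t) et en substituant t = -pi/8, nous trouvons j = 0.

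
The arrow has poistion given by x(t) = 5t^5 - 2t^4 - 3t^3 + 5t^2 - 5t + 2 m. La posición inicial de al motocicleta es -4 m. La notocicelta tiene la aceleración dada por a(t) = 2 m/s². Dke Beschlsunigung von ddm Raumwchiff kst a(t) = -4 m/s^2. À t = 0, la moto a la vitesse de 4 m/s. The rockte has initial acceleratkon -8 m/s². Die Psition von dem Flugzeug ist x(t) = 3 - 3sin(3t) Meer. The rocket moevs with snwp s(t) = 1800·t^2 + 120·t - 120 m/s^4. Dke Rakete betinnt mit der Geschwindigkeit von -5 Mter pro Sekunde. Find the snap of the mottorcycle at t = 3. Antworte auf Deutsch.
Ausgehend von der Beschleunigung a(t) = 2, nehmen wir 2 Ableitungen. Die Ableitung von der Beschleunigung ergibt den Ruck: j(t) = 0. Durch Ableiten von dem Ruck erhalten wir den Snap: s(t) = 0. Wir haben den Snap s(t) = 0. Durch Einsetzen von t = 3: s(3) = 0.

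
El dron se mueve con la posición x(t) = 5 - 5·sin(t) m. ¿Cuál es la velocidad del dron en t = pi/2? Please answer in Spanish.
Partiendo de la posición x(t) = 5 - 5·sin(t), tomamos 1 derivada. Derivando la posición, obtenemos la velocidad: v(t) = -5·cos(t). Tenemos la velocidad v(t) = -5·cos(t). Sustituyendo t = pi/2: v(pi/2) = 0.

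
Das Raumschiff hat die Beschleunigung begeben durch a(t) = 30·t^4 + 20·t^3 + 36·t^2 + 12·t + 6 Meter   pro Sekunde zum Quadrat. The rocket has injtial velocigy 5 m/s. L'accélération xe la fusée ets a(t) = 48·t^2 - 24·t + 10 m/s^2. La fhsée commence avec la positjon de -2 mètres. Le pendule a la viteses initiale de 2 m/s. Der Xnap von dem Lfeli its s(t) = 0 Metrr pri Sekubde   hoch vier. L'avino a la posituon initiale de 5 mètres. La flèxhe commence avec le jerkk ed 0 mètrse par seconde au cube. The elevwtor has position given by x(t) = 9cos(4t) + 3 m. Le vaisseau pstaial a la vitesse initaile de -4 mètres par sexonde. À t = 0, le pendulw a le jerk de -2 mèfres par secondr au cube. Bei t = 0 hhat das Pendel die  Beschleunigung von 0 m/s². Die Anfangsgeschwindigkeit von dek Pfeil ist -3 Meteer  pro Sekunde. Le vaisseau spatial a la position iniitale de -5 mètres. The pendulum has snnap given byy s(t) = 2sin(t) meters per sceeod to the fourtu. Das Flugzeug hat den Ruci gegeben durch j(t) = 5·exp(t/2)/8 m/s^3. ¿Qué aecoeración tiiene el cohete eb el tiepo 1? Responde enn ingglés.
From the given acceleration equation a(t) = 48·t^2 - 24·t + 10, we substitute t = 1 to get a = 34.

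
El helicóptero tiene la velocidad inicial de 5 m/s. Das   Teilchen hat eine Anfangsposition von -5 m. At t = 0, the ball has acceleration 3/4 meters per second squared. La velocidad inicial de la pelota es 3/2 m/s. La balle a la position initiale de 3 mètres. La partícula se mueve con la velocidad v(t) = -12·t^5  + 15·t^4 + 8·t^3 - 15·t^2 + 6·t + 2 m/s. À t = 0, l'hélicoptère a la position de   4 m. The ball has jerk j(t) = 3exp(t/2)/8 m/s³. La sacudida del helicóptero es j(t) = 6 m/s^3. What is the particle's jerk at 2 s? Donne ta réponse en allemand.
Wir müssen unsere Gleichung für die Geschwindigkeit v(t) = -12·t^5 + 15·t^4 + 8·t^3 - 15·t^2 + 6·t + 2 2-mal ableiten. Die Ableitung von der Geschwindigkeit ergibt die Beschleunigung: a(t) = -60·t^4 + 60·t^3 + 24·t^2 - 30·t + 6. Die Ableitung von der Beschleunigung ergibt den Ruck: j(t) = -240·t^3 + 180·t^2 + 48·t - 30. Mit j(t) = -240·t^3 + 180·t^2 + 48·t - 30 und Einsetzen von t = 2, finden wir j = -1134.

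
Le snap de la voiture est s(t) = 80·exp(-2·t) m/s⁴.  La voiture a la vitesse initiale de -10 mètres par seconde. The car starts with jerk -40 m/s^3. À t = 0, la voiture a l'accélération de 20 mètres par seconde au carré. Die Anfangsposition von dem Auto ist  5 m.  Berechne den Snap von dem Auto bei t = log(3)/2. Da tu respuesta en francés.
En utilisant s(t) = 80·exp(-2·t) et en substituant t = log(3)/2, nous trouvons s = 80/3.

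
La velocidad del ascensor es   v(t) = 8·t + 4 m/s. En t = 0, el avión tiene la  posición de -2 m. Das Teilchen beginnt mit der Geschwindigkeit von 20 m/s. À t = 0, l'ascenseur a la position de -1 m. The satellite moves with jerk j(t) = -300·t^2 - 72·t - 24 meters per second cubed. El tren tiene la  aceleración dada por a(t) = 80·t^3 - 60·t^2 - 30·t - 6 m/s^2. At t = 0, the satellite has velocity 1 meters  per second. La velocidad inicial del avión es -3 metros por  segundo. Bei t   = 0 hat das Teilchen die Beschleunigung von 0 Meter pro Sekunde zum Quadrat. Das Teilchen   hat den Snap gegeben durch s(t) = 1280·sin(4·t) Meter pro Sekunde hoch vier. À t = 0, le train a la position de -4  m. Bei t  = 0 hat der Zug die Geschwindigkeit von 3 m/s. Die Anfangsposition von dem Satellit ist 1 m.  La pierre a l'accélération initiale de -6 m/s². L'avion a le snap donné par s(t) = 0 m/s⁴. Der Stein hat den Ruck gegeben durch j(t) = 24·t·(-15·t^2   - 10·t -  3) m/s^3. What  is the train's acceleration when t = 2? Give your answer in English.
Using a(t) = 80·t^3 - 60·t^2 - 30·t - 6 and substituting t = 2, we find a = 334.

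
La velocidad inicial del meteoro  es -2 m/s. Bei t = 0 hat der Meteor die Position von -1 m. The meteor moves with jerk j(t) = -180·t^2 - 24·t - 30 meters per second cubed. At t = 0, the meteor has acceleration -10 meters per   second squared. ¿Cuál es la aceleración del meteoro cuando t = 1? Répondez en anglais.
We must find the antiderivative of our jerk equation j(t) = -180·t^2 - 24·t - 30 1 time. The antiderivative of jerk, with a(0) = -10, gives acceleration: a(t) = -60·t^3 - 12·t^2 - 30·t - 10. Using a(t) = -60·t^3 - 12·t^2 - 30·t - 10 and substituting t = 1, we find a = -112.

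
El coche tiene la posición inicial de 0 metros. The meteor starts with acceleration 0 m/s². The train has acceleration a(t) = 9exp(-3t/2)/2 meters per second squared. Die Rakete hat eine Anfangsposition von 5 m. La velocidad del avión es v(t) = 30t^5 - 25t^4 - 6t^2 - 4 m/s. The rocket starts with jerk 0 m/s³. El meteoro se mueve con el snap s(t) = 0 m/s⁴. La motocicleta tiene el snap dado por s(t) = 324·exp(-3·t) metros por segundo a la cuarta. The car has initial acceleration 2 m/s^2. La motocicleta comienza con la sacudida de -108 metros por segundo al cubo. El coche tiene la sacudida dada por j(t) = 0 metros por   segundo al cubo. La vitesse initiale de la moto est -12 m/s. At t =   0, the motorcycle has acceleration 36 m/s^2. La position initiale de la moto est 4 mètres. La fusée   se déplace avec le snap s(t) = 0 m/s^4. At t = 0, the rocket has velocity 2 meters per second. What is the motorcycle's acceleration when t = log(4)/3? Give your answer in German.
Wir müssen das Integral unserer Gleichung für den Snap s(t) = 324·exp(-3·t) 2-mal finden. Das Integral von dem Snap, mit j(0) = -108, ergibt den Ruck: j(t) = -108·exp(-3·t). Mit ∫j(t)dt und Anwendung von a(0) = 36, finden wir a(t) = 36·exp(-3·t). Wir haben die Beschleunigung a(t) = 36·exp(-3·t). Durch Einsetzen von t = log(4)/3: a(log(4)/3) = 9.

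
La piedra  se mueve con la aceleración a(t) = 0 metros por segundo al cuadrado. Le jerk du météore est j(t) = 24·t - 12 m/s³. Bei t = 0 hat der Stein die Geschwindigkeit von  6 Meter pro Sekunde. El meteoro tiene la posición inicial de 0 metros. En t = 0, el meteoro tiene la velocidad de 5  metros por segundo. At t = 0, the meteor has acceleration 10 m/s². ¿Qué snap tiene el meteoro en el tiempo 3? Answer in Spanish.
Para resolver esto, necesitamos tomar 1 derivada de nuestra ecuación de la sacudida j(t) = 24·t - 12. Tomando d/dt de j(t), encontramos s(t) = 24. Usando s(t) = 24 y sustituyendo t = 3, encontramos s = 24.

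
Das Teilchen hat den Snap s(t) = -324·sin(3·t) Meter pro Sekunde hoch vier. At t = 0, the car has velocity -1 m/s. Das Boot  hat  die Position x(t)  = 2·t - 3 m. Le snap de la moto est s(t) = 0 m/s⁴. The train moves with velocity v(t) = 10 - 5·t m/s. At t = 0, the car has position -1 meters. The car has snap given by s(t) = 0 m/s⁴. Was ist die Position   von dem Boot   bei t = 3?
Wir haben die Position x(t) = 2·t - 3. Durch Einsetzen von t = 3: x(3) = 3.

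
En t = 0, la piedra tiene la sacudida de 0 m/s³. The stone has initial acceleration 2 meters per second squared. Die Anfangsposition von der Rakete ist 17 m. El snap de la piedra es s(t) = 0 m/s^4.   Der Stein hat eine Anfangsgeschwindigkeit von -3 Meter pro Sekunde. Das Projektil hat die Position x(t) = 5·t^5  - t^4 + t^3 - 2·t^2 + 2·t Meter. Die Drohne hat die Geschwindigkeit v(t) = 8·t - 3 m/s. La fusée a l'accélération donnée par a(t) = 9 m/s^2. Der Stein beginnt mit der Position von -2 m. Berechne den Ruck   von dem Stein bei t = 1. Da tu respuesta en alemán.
Wir müssen unsere Gleichung für den Snap s(t) = 0 1-mal integrieren. Durch Integration von dem Snap und Verwendung der Anfangsbedingung j(0) = 0, erhalten wir j(t) = 0. Aus der Gleichung für den Ruck j(t) = 0, setzen wir t = 1 ein und erhalten j = 0.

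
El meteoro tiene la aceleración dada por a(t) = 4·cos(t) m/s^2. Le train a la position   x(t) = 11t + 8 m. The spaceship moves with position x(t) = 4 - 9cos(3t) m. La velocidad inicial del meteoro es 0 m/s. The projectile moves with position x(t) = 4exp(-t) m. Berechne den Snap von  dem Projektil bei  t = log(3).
Wir müssen unsere Gleichung für die Position x(t) = 4·exp(-t) 4-mal ableiten. Durch Ableiten von der Position erhalten wir die Geschwindigkeit: v(t) = -4·exp(-t). Durch Ableiten von der Geschwindigkeit erhalten wir die Beschleunigung: a(t) = 4·exp(-t). Mit d/dt von a(t) finden wir j(t) = -4·exp(-t). Die Ableitung von dem Ruck ergibt den Snap: s(t) = 4·exp(-t). Mit s(t) = 4·exp(-t) und Einsetzen von t = log(3), finden wir s = 4/3.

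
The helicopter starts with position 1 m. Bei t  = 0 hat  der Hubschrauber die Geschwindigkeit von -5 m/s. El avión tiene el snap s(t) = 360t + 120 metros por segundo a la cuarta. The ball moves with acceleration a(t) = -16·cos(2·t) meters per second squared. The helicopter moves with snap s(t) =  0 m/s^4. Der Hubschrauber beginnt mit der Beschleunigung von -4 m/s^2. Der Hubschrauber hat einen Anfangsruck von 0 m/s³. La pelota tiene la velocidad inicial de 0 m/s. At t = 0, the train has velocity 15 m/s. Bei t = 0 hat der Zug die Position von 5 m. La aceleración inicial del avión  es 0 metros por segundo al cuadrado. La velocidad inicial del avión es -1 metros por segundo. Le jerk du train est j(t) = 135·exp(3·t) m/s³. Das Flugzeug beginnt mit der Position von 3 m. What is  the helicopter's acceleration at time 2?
We need to integrate our snap equation s(t) = 0 2 times. Finding the antiderivative of s(t) and using j(0) = 0: j(t) = 0. Finding the antiderivative of j(t) and using a(0) = -4: a(t) = -4. Using a(t) = -4 and substituting t = 2, we find a = -4.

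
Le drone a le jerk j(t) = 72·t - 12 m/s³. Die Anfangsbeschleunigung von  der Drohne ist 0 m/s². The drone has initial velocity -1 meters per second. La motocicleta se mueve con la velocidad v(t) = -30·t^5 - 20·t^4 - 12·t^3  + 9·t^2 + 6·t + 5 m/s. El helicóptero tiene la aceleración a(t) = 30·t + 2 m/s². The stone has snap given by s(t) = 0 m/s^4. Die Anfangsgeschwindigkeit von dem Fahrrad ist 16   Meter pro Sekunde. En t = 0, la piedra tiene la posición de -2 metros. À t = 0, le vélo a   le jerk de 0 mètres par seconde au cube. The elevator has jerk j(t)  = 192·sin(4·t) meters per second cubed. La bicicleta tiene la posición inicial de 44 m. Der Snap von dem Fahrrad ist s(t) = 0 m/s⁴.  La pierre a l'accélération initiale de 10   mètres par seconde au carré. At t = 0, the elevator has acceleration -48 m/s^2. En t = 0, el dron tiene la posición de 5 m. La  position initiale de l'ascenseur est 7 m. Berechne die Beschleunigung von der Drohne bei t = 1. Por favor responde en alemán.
Wir müssen unsere Gleichung für den Ruck j(t) = 72·t - 12 1-mal integrieren. Das Integral von dem Ruck ist die Beschleunigung. Mit a(0) = 0 erhalten wir a(t) = 12·t·(3·t - 1). Mit a(t) = 12·t·(3·t - 1) und Einsetzen von t = 1, finden wir a = 24.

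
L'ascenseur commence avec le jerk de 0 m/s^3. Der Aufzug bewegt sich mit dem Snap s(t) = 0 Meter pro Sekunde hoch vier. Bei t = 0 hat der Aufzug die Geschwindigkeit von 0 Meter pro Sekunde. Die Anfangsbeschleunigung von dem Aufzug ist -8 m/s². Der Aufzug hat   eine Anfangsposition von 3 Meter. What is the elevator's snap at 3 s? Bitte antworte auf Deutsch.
Aus der Gleichung für den Snap s(t) = 0, setzen wir t = 3 ein und erhalten s = 0.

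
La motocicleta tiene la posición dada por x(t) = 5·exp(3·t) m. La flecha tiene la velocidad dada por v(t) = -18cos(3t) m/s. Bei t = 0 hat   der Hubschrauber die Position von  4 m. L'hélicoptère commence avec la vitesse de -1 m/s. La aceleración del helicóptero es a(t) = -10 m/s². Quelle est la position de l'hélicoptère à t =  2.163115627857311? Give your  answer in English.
To solve this, we need to take 2 antiderivatives of our acceleration equation a(t) = -10. The antiderivative of acceleration is velocity. Using v(0) = -1, we get v(t) = -10·t - 1. Taking ∫v(t)dt and applying x(0) = 4, we find x(t) = -5·t^2 - t + 4. From the given position equation x(t) = -5·t^2 - t + 4, we substitute t = 2.163115627857311 to get x = -21.5584617252600.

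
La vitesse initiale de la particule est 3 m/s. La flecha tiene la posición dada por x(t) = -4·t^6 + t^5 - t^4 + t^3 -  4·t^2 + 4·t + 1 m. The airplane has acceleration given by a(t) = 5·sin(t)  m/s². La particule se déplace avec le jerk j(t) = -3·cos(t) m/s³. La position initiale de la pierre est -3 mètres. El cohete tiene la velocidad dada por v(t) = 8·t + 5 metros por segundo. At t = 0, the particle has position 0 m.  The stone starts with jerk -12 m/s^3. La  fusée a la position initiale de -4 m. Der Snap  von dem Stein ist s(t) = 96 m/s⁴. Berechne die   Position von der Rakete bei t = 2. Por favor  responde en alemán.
Wir müssen unsere Gleichung für die Geschwindigkeit v(t) = 8·t + 5 1-mal integrieren. Durch Integration von der Geschwindigkeit und Verwendung der Anfangsbedingung x(0) = -4, erhalten wir x(t) = 4·t^2 + 5·t - 4. Wir haben die Position x(t) = 4·t^2 + 5·t - 4. Durch Einsetzen von t = 2: x(2) = 22.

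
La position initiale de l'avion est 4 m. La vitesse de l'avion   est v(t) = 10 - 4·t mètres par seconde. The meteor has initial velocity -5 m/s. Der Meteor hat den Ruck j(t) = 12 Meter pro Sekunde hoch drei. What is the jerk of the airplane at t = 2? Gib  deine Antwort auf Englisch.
Starting from velocity v(t) = 10 - 4·t, we take 2 derivatives. Differentiating velocity, we get acceleration: a(t) = -4. The derivative of acceleration gives jerk: j(t) = 0. We have jerk j(t) = 0. Substituting t = 2: j(2) = 0.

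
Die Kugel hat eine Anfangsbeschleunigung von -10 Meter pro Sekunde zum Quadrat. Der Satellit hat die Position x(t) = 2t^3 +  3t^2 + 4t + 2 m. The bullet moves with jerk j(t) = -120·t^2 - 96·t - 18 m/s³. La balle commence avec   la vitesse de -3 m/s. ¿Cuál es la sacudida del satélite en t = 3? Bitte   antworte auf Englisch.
We must differentiate our position equation x(t) = 2·t^3 + 3·t^2 + 4·t + 2 3 times. Taking d/dt of x(t), we find v(t) = 6·t^2 + 6·t + 4. Taking d/dt of v(t), we find a(t) = 12·t + 6. Differentiating acceleration, we get jerk: j(t) = 12. We have jerk j(t) = 12. Substituting t = 3: j(3) = 12.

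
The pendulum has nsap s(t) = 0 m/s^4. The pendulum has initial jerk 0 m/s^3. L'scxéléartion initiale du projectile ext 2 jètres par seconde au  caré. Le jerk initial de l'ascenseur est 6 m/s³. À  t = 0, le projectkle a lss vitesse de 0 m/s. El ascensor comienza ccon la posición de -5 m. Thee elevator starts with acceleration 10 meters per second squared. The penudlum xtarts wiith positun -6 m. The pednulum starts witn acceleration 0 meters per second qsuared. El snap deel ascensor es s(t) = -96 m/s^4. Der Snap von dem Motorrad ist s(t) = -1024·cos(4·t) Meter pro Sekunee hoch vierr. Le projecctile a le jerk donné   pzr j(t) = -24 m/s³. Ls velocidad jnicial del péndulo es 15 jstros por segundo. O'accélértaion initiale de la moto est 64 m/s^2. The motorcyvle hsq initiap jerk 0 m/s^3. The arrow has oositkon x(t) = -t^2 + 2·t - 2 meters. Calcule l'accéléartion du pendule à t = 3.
En partant du snap s(t) = 0, nous prenons 2 primitives. En intégrant le snap et en utilisant la condition initiale j(0) = 0, nous obtenons j(t) = 0. En intégrant le jerk et en utilisant la condition initiale a(0) = 0, nous obtenons a(t) = 0. De l'équation de l'accélération a(t) = 0, nous substituons t = 3 pour obtenir a = 0.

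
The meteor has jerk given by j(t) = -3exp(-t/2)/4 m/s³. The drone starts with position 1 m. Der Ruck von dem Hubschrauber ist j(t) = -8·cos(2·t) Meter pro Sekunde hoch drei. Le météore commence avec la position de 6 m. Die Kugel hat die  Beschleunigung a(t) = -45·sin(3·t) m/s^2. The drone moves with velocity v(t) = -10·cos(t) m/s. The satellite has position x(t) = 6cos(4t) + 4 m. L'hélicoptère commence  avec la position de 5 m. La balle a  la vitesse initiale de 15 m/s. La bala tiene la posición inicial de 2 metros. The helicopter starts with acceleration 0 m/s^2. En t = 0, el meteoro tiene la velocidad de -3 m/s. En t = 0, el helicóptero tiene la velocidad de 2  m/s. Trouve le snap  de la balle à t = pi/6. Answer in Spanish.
Para resolver esto, necesitamos tomar 2 derivadas de nuestra ecuación de la aceleración a(t) = -45·sin(3·t). Derivando la aceleración, obtenemos la sacudida: j(t) = -135·cos(3·t). Tomando d/dt de j(t), encontramos s(t) = 405·sin(3·t). Tenemos el snap s(t) = 405·sin(3·t). Sustituyendo t = pi/6: s(pi/6) = 405.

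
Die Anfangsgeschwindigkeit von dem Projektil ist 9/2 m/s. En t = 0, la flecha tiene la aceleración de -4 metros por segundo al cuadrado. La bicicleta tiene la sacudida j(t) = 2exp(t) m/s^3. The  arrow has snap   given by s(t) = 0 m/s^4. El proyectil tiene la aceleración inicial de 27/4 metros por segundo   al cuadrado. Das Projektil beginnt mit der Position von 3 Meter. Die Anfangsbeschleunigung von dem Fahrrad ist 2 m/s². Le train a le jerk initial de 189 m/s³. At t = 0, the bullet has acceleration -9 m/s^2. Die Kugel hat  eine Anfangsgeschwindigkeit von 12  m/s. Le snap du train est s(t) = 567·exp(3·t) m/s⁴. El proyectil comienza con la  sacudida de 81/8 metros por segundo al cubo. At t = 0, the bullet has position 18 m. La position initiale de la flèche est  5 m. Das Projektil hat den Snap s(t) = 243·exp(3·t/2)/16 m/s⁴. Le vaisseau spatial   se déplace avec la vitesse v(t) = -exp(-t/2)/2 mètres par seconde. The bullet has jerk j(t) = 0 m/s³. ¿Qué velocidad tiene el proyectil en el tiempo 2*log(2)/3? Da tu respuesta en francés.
Pour résoudre ceci, nous devons prendre 3 intégrales de notre équation du snap s(t) = 243·exp(3·t/2)/16. La primitive du snap est le jerk. En utilisant j(0) = 81/8, nous obtenons j(t) = 81·exp(3·t/2)/8. En intégrant le jerk et en utilisant la condition initiale a(0) = 27/4, nous obtenons a(t) = 27·exp(3·t/2)/4. En prenant ∫a(t)dt et en appliquant v(0) = 9/2, nous trouvons v(t) = 9·exp(3·t/2)/2. En utilisant v(t) = 9·exp(3·t/2)/2 et en substituant t = 2*log(2)/3, nous trouvons v = 9.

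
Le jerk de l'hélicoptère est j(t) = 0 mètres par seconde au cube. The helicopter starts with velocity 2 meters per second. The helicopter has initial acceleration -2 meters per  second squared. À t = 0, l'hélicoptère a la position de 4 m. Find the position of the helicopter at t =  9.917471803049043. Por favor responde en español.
Necesitamos integrar nuestra ecuación de la sacudida j(t) = 0 3 veces. La integral de la sacudida, con a(0) = -2, da la aceleración: a(t) = -2. Integrando la aceleración y usando la condición inicial v(0) = 2, obtenemos v(t) = 2 - 2·t. Tomando ∫v(t)dt y aplicando x(0) = 4, encontramos x(t) = -t^2 + 2·t + 4. Tenemos la posición x(t) = -t^2 + 2·t + 4. Sustituyendo t = 9.917471803049043: x(9.917471803049043) = -74.5213033581747.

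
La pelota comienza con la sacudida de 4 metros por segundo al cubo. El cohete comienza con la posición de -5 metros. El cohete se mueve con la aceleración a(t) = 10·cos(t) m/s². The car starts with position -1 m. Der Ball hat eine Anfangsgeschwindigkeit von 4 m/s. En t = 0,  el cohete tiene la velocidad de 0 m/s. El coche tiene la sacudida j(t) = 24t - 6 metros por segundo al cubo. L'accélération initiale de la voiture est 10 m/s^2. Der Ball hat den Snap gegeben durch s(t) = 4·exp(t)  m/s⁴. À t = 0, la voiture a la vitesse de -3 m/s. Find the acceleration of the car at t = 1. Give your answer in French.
Pour résoudre ceci, nous devons prendre 1 intégrale de notre équation du jerk j(t) = 24·t - 6. En prenant ∫j(t)dt et en appliquant a(0) = 10, nous trouvons a(t) = 12·t^2 - 6·t + 10. De l'équation de l'accélération a(t) = 12·t^2 - 6·t + 10, nous substituons t = 1 pour obtenir a = 16.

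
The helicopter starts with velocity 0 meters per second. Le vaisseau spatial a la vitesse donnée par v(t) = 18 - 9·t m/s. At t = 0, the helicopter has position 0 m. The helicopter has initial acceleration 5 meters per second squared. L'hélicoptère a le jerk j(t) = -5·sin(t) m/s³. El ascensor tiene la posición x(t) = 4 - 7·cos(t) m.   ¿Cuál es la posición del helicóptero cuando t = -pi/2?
Partiendo de la sacudida j(t) = -5·sin(t), tomamos 3 antiderivadas. La integral de la sacudida, con a(0) = 5, da la aceleración: a(t) = 5·cos(t). Tomando ∫a(t)dt y aplicando v(0) = 0, encontramos v(t) = 5·sin(t). La integral de la velocidad es la posición. Usando x(0) = 0, obtenemos x(t) = 5 - 5·cos(t). Tenemos la posición x(t) = 5 - 5·cos(t). Sustituyendo t = -pi/2: x(-pi/2) = 5.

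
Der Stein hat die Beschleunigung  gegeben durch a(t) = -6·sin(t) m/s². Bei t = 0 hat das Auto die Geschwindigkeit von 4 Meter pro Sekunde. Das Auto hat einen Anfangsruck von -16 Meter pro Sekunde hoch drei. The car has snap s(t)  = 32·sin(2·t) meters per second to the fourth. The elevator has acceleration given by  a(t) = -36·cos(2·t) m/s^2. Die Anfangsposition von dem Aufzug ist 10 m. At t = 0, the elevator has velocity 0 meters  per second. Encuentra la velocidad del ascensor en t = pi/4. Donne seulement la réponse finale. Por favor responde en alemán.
Bei t = pi/4, v = -18.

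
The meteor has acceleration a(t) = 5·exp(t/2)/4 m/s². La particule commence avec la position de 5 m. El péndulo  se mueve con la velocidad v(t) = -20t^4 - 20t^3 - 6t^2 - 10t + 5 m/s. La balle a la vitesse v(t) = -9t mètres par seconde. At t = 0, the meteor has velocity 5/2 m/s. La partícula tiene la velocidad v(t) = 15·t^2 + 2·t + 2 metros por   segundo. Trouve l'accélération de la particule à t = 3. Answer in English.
Starting from velocity v(t) = 15·t^2 + 2·t + 2, we take 1 derivative. Differentiating velocity, we get acceleration: a(t) = 30·t + 2. Using a(t) = 30·t + 2 and substituting t = 3, we find a = 92.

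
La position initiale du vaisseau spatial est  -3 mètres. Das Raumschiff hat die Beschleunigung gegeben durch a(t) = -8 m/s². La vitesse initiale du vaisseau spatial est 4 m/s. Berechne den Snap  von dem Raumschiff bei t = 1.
Wir müssen unsere Gleichung für die Beschleunigung a(t) = -8 2-mal ableiten. Die Ableitung von der Beschleunigung ergibt den Ruck: j(t) = 0. Durch Ableiten von dem Ruck erhalten wir den Snap: s(t) = 0. Aus der Gleichung für den Snap s(t) = 0, setzen wir t = 1 ein und erhalten s = 0.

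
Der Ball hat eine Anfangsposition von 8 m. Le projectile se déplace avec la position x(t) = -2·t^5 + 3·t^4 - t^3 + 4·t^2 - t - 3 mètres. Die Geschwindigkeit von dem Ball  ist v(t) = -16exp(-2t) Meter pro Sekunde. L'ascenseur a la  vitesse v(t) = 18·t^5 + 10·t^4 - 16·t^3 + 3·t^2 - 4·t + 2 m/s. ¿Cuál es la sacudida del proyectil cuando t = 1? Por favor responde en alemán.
Ausgehend von der Position x(t) = -2·t^5 + 3·t^4 - t^3 + 4·t^2 - t - 3, nehmen wir 3 Ableitungen. Mit d/dt von x(t) finden wir v(t) = -10·t^4 + 12·t^3 - 3·t^2 + 8·t - 1. Mit d/dt von v(t) finden wir a(t) = -40·t^3 + 36·t^2 - 6·t + 8. Durch Ableiten von der Beschleunigung erhalten wir den Ruck: j(t) = -120·t^2 + 72·t - 6. Wir haben den Ruck j(t) = -120·t^2 + 72·t - 6. Durch Einsetzen von t = 1: j(1) = -54.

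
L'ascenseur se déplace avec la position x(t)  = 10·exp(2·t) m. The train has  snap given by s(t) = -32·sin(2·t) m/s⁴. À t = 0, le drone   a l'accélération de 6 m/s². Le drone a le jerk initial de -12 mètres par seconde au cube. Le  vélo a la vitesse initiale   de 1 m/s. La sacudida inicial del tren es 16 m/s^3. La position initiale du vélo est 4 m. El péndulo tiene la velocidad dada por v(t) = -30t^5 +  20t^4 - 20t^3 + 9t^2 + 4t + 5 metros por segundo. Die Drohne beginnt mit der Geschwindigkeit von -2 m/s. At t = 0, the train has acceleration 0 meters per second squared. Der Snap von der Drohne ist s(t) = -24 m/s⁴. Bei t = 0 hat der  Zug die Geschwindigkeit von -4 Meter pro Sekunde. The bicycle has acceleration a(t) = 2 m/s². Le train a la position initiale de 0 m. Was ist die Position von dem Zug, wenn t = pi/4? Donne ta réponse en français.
En partant du snap s(t) = -32·sin(2·t), nous prenons 4 primitives. L'intégrale du snap est le jerk. En utilisant j(0) = 16, nous obtenons j(t) = 16·cos(2·t). La primitive du jerk est l'accélération. En utilisant a(0) = 0, nous obtenons a(t) = 8·sin(2·t). L'intégrale de l'accélération est la vitesse. En utilisant v(0) = -4, nous obtenons v(t) = -4·cos(2·t). En prenant ∫v(t)dt et en appliquant x(0) = 0, nous trouvons x(t) = -2·sin(2·t). Nous avons la position x(t) = -2·sin(2·t). En substituant t = pi/4: x(pi/4) = -2.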